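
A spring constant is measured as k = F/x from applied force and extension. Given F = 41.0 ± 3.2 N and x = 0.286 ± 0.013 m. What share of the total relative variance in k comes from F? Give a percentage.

74.7%

(δk/k)² = (1·δF/F)² + (-1·δx/x)²
  F term: (1×0.0780)² = 0.00609
  x term: (-1×0.0455)² = 0.00207
Total = 0.00816. Share from F = 0.00609/0.00816 = 0.747.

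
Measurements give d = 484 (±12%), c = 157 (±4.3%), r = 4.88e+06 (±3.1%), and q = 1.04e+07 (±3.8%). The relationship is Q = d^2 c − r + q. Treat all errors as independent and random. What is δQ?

Let p = d^2·c = 3.68e+07. δp/p = √((2·δd/d)² + (1·δc/c)²) = √(0.0576 + 0.00185) = 0.244, so δp = 8.97e+06.
Q = p − r + q: δQ = √(δp² + δr² + δq²) = √(8.04e+13 + 2.29e+10 + 1.56e+11) = 8.98e+06

8.98e+06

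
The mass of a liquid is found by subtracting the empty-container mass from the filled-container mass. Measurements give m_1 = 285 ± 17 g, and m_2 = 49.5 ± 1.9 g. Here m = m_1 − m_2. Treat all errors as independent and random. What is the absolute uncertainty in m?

17.1 g

m is a linear combination, so absolute uncertainties add in quadrature:
  (δm_1)² = 289;  (δm_2)² = 3.61
δm = √(293) = 17.1 g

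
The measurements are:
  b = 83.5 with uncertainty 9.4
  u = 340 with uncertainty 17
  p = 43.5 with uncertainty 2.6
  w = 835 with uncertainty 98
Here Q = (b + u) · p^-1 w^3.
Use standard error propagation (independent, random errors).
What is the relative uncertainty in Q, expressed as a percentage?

Let h = b + u = 424. δh = √(δb² + δu²) = √(88.4 + 289) = 19.4, so δh/h = 0.0459.
Q is then a monomial in h, p, w:
δQ/Q = √((δh/h)² + (-1·δp/p)² + (3·δw/w)²) = √(0.00210 + 0.00357 + 0.124) = 0.360

36.0%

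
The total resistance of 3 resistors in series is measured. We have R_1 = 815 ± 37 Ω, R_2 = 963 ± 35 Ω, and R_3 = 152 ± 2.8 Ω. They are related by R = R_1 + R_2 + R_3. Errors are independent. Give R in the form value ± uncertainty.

1930 ± 51.0 Ω

For a sum/difference, combine absolute errors in quadrature:
  (δR_1)² = 1370;  (δR_2)² = 1220;  (δR_3)² = 7.84
δR = √(2600) = 51.0 Ω
R = 1930 Ω.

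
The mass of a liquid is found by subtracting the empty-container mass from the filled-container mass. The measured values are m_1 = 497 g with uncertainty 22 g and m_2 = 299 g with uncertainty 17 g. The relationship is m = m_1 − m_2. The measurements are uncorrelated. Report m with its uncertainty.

m is a linear combination, so absolute uncertainties add in quadrature:
  (δm_1)² = 484;  (δm_2)² = 289
δm = √(773) = 27.8 g
m = 198 g.

198 ± 27.8 g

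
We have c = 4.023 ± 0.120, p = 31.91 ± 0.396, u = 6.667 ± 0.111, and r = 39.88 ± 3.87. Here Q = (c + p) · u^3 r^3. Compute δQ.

Let w = c + p = 35.93. δw = √(δc² + δp²) = √(0.0144 + 0.157) = 0.414, so δw/w = 0.0115.
Q is then a monomial in w, u, r:
δQ/Q = √((δw/w)² + (3·δu/u)² + (3·δr/r)²) = √(0.000133 + 0.00249 + 0.0848) = 0.296
Q = 6.754e+08, so δQ = 0.296 × 6.754e+08 = 2e+08.

2e+08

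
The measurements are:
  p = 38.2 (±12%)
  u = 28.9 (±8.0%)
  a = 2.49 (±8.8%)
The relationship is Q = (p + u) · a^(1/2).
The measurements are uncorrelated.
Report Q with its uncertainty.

106 ± 9.35

Let w = p + u = 67.1. δw = √(δp² + δu²) = √(21.0 + 5.35) = 5.13, so δw/w = 0.0765.
Q is then a monomial in w, a:
δQ/Q = √((δw/w)² + (½·δa/a)²) = √(0.00585 + 0.00194) = 0.0883
Q = 106, so δQ = 0.0883 × 106 = 9.35.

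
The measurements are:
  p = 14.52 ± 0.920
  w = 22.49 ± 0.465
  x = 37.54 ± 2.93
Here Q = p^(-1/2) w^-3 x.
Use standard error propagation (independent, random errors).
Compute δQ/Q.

Since Q is a product/quotient, work with relative uncertainties:
  (−½·δp/p)² = (-0.5×0.0634)² = 0.00100;  (-3·δw/w)² = (-3×0.0207)² = 0.00385;  (1·δx/x)² = (1×0.0781)² = 0.00609
δQ/Q = √(0.0109) = 0.105

0.105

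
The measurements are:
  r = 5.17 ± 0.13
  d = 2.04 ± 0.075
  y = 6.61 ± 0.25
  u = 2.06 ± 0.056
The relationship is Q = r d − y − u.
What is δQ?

Let p = r·d = 10.5. δp/p = √((1·δr/r)² + (1·δd/d)²) = √(0.000632 + 0.00135) = 0.0445, so δp = 0.470.
Q = p − y − u: δQ = √(δp² + δy² + δu²) = √(0.221 + 0.0625 + 0.00314) = 0.535

0.535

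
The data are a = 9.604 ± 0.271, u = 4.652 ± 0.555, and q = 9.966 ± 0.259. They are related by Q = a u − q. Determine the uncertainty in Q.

Let p = a·u = 44.68. δp/p = √((1·δa/a)² + (1·δu/u)²) = √(0.000796 + 0.0142) = 0.123, so δp = 5.48.
Q = p − q: δQ = √(δp² + δq²) = √(30.0 + 0.0671) = 5.48

5.48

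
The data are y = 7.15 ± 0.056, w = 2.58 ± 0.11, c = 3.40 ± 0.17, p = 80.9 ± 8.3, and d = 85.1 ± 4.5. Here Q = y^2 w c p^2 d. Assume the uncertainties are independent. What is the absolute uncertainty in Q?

Q is a product of powers, so relative uncertainties combine in quadrature:
  (2·δy/y)² = (2×0.00783)² = 0.000245;  (1·δw/w)² = (1×0.0426)² = 0.00182;  (1·δc/c)² = (1×0.0500)² = 0.00250;  (2·δp/p)² = (2×0.103)² = 0.0421;  (1·δd/d)² = (1×0.0529)² = 0.00280
δQ/Q = √(0.0495) = 0.222
Q = 2.5e+08, so δQ = 0.222 × 2.5e+08 = 5.55e+07.

5.55e+07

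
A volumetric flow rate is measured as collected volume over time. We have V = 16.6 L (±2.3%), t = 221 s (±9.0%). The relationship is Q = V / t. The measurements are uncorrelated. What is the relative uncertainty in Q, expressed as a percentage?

9.29%

Relative error in a monomial: (δQ/Q)² = Σ (nᵢ · δxᵢ/xᵢ)².
  (1·δV/V)² = (1×0.0230)² = 0.000529;  (-1·δt/t)² = (-1×0.0900)² = 0.00810
δQ/Q = √(0.00863) = 0.0929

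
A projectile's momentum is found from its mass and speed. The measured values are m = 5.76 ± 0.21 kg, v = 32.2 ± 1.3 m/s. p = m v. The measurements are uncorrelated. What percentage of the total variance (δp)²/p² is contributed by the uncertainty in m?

(δp/p)² = (1·δm/m)² + (1·δv/v)²
  m term: (1×0.0365)² = 0.00133
  v term: (1×0.0404)² = 0.00163
Total = 0.00296. Share from m = 0.00133/0.00296 = 0.449.

44.9%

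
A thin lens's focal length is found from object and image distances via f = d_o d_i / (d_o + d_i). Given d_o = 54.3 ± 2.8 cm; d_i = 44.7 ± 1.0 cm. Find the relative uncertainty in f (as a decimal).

∂f/∂d_o = (d_i/(d_o+d_i))² = 0.204;  ∂f/∂d_i = (d_o/(d_o+d_i))² = 0.301
δf = √((∂f/∂d_o · δd_o)² + (∂f/∂d_i · δd_i)²) = √(0.326 + 0.0905) = 0.645 cm
f = 24.5 cm, so δf/f = 0.645/24.5 = 0.0263.

0.0263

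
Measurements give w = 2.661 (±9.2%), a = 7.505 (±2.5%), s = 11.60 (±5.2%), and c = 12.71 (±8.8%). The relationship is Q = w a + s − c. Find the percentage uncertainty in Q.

Let p = w·a = 19.97. δp/p = √((1·δw/w)² + (1·δa/a)²) = √(0.00846 + 0.000625) = 0.0953, so δp = 1.90.
Q = p + s − c: δQ = √(δp² + δs² + δc²) = √(3.62 + 0.364 + 1.25) = 2.29
Q = 18.86, so δQ/Q = 2.29/18.86 = 0.121.

12.1%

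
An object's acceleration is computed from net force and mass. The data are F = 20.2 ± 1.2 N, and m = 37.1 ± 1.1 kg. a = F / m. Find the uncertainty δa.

Relative error in a monomial: (δa/a)² = Σ (nᵢ · δxᵢ/xᵢ)².
  (1·δF/F)² = (1×0.0594)² = 0.00353;  (-1·δm/m)² = (-1×0.0296)² = 0.000879
δa/a = √(0.00441) = 0.0664
a = 0.544 m/s^2, so δa = 0.0664 × 0.544 = 0.0361 m/s^2.

0.0361 m/s^2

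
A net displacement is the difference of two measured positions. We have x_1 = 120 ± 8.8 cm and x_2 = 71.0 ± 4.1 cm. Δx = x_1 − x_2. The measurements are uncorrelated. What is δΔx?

Each term contributes (cᵢ δxᵢ)² to (δΔx)²:
  (δx_1)² = 77.4;  (δx_2)² = 16.8
δΔx = √(94.3) = 9.71 cm

9.71 cm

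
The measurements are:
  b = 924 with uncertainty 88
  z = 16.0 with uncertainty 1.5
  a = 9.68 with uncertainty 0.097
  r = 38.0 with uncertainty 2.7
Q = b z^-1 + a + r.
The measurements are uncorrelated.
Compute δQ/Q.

Let p = b·z^-1 = 57.8. δp/p = √((1·δb/b)² + (-1·δz/z)²) = √(0.00907 + 0.00879) = 0.134, so δp = 7.72.
Q = p + a + r: δQ = √(δp² + δa² + δr²) = √(59.6 + 0.00941 + 7.29) = 8.18
Q = 105, so δQ/Q = 8.18/105 = 0.0776.

0.0776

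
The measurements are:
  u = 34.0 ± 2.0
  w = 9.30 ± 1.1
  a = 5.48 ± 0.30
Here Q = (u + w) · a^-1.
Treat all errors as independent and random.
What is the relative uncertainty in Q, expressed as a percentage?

7.60%

Let h = u + w = 43.3. δh = √(δu² + δw²) = √(4.00 + 1.21) = 2.28, so δh/h = 0.0527.
Q is then a monomial in h, a:
δQ/Q = √((δh/h)² + (-1·δa/a)²) = √(0.00278 + 0.00300) = 0.0760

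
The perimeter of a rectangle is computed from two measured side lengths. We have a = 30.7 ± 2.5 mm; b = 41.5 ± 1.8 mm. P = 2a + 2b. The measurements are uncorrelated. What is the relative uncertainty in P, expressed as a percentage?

For a sum/difference, combine absolute errors in quadrature:
  (2·δa)² = 25.0;  (2·δb)² = 13.0
δP = √(38.0) = 6.16 mm
P = 144 mm, so δP/P = 6.16/144 = 0.0427.

4.27%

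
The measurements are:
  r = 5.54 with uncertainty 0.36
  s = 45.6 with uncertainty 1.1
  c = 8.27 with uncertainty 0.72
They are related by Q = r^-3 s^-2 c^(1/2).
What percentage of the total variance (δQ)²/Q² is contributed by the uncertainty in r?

90.0%

(δQ/Q)² = (-3·δr/r)² + (-2·δs/s)² + (½·δc/c)²
  r term: (-3×0.0650)² = 0.0380
  s term: (-2×0.0241)² = 0.00233
  c term: (0.5×0.0871)² = 0.00189
Total = 0.0422. Share from r = 0.0380/0.0422 = 0.900.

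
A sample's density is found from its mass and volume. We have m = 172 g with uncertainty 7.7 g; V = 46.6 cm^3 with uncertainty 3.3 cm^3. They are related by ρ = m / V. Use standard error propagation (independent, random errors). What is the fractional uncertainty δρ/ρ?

Products/powers → add relative errors in quadrature, weighted by exponent:
  (1·δm/m)² = (1×0.0448)² = 0.00200;  (-1·δV/V)² = (-1×0.0708)² = 0.00501
δρ/ρ = √(0.00702) = 0.0838

0.0838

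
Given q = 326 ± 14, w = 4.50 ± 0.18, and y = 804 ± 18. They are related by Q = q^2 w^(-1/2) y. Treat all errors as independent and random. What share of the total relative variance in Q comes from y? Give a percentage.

(δQ/Q)² = (2·δq/q)² + (−½·δw/w)² + (1·δy/y)²
  q term: (2×0.0429)² = 0.00738
  w term: (-0.5×0.0400)² = 0.000400
  y term: (1×0.0224)² = 0.000501
Total = 0.00828. Share from y = 0.000501/0.00828 = 0.0605.

6.05%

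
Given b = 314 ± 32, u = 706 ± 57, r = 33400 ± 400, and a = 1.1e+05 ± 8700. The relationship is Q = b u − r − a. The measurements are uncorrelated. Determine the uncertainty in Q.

Let p = b·u = 2.22e+05. δp/p = √((1·δb/b)² + (1·δu/u)²) = √(0.0104 + 0.00652) = 0.130, so δp = 28800.
Q = p − r − a: δQ = √(δp² + δr² + δa²) = √(8.31e+08 + 1.6e+05 + 7.57e+07) = 30100

30100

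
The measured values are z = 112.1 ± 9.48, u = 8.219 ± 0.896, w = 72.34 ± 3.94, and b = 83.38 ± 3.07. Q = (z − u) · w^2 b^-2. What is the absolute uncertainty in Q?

Let h = z − u = 103.9. δh = √(δz² + δu²) = √(89.9 + 0.803) = 9.52, so δh/h = 0.0917.
Q is then a monomial in h, w, b:
δQ/Q = √((δh/h)² + (2·δw/w)² + (-2·δb/b)²) = √(0.00840 + 0.0119 + 0.00542) = 0.160
Q = 78.19, so δQ = 0.160 × 78.19 = 12.5.

12.5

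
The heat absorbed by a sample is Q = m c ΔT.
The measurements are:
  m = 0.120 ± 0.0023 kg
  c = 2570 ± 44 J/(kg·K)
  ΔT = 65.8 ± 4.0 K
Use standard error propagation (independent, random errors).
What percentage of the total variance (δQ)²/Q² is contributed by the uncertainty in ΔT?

84.8%

(δQ/Q)² = (1·δm/m)² + (1·δc/c)² + (1·δΔT/ΔT)²
  m term: (1×0.0192)² = 0.000367
  c term: (1×0.0171)² = 0.000293
  ΔT term: (1×0.0608)² = 0.00370
Total = 0.00436. Share from ΔT = 0.00370/0.00436 = 0.848.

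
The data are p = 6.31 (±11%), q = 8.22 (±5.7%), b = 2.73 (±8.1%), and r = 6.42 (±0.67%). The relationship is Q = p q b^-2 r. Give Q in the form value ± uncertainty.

Q is a product of powers, so relative uncertainties combine in quadrature:
  (1·δp/p)² = (1×0.110)² = 0.0121;  (1·δq/q)² = (1×0.0570)² = 0.00325;  (-2·δb/b)² = (-2×0.0810)² = 0.0262;  (1·δr/r)² = (1×0.00670)² = 4.49e-05
δQ/Q = √(0.0416) = 0.204
Q = 44.7, so δQ = 0.204 × 44.7 = 9.12.

44.7 ± 9.12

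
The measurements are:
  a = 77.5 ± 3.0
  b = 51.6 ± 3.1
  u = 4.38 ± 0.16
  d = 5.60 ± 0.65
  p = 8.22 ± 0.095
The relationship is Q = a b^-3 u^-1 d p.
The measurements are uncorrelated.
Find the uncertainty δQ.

0.00131

For a monomial Q ∝ a, b^-3, u^-1, d, p, fractional errors add in quadrature:
  (1·δa/a)² = (1×0.0387)² = 0.00150;  (-3·δb/b)² = (-3×0.0601)² = 0.0325;  (-1·δu/u)² = (-1×0.0365)² = 0.00133;  (1·δd/d)² = (1×0.116)² = 0.0135;  (1·δp/p)² = (1×0.0116)² = 0.000134
δQ/Q = √(0.0489) = 0.221
Q = 0.00593, so δQ = 0.221 × 0.00593 = 0.00131.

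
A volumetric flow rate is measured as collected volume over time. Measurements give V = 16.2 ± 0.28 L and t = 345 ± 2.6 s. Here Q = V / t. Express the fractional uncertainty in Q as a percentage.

1.89%

Q is a product of powers, so relative uncertainties combine in quadrature:
  (1·δV/V)² = (1×0.0173)² = 0.000299;  (-1·δt/t)² = (-1×0.00754)² = 5.68e-05
δQ/Q = √(0.000356) = 0.0189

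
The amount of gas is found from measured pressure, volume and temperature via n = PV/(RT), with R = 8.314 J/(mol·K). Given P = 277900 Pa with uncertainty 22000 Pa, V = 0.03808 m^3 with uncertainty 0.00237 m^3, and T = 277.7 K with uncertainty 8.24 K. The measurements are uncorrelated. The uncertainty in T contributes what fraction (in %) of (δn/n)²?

7.99%

(δn/n)² = (1·δP/P)² + (1·δV/V)² + (-1·δT/T)²
  P term: (1×0.0792)² = 0.00627
  V term: (1×0.0622)² = 0.00387
  T term: (-1×0.0297)² = 0.000880
Total = 0.0110. Share from T = 0.000880/0.0110 = 0.0799.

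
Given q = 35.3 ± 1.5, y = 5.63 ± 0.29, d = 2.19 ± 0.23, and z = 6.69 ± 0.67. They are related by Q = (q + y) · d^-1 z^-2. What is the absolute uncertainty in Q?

0.0957

Let u = q + y = 40.9. δu = √(δq² + δy²) = √(2.25 + 0.0841) = 1.53, so δu/u = 0.0373.
Q is then a monomial in u, d, z:
δQ/Q = √((δu/u)² + (-1·δd/d)² + (-2·δz/z)²) = √(0.00139 + 0.0110 + 0.0401) = 0.229
Q = 0.418, so δQ = 0.229 × 0.418 = 0.0957.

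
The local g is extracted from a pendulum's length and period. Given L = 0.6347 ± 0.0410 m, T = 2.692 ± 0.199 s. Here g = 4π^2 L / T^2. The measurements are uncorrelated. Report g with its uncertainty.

3.458 ± 0.558 m/s^2

Since g is a product/quotient, work with relative uncertainties:
  (1·δL/L)² = (1×0.0646)² = 0.00417;  (-2·δT/T)² = (-2×0.0739)² = 0.0219
δg/g = √(0.0260) = 0.161
g = 3.458 m/s^2, so δg = 0.161 × 3.458 = 0.558 m/s^2.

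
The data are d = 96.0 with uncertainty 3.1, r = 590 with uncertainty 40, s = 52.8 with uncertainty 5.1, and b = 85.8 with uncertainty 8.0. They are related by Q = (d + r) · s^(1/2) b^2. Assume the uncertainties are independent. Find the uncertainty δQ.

Let u = d + r = 686. δu = √(δd² + δr²) = √(9.61 + 1600) = 40.1, so δu/u = 0.0585.
Q is then a monomial in u, s, b:
δQ/Q = √((δu/u)² + (½·δs/s)² + (2·δb/b)²) = √(0.00342 + 0.00233 + 0.0348) = 0.201
Q = 3.67e+07, so δQ = 0.201 × 3.67e+07 = 7.39e+06.

7.39e+06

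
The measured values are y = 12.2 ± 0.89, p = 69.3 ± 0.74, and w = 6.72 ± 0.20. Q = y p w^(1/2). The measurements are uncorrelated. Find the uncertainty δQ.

165

Since Q is a product/quotient, work with relative uncertainties:
  (1·δy/y)² = (1×0.0730)² = 0.00532;  (1·δp/p)² = (1×0.0107)² = 0.000114;  (½·δw/w)² = (0.5×0.0298)² = 0.000221
δQ/Q = √(0.00566) = 0.0752
Q = 2190, so δQ = 0.0752 × 2190 = 165.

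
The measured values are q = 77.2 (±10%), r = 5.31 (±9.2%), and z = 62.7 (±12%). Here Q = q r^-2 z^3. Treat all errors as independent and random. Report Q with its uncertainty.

Q is a product of powers, so relative uncertainties combine in quadrature:
  (1·δq/q)² = (1×0.100)² = 0.0100;  (-2·δr/r)² = (-2×0.0920)² = 0.0339;  (3·δz/z)² = (3×0.120)² = 0.130
δQ/Q = √(0.173) = 0.416
Q = 6.75e+05, so δQ = 0.416 × 6.75e+05 = 2.81e+05.

(6.75 ± 2.81) × 10^5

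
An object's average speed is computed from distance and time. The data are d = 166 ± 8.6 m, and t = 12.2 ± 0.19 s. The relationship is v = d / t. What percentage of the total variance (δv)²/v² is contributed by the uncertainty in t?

(δv/v)² = (1·δd/d)² + (-1·δt/t)²
  d term: (1×0.0518)² = 0.00268
  t term: (-1×0.0156)² = 0.000243
Total = 0.00293. Share from t = 0.000243/0.00293 = 0.0829.

8.29%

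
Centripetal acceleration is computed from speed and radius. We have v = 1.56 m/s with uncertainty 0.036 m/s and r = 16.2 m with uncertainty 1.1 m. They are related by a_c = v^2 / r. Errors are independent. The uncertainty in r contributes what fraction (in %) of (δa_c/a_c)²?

68.4%

(δa_c/a_c)² = (2·δv/v)² + (-1·δr/r)²
  v term: (2×0.0231)² = 0.00213
  r term: (-1×0.0679)² = 0.00461
Total = 0.00674. Share from r = 0.00461/0.00674 = 0.684.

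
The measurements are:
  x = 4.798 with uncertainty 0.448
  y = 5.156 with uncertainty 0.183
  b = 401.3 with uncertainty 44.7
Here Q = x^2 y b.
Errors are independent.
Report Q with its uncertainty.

Since Q is a product/quotient, work with relative uncertainties:
  (2·δx/x)² = (2×0.0934)² = 0.0349;  (1·δy/y)² = (1×0.0355)² = 0.00126;  (1·δb/b)² = (1×0.111)² = 0.0124
δQ/Q = √(0.0485) = 0.220
Q = 47630, so δQ = 0.220 × 47630 = 10500.

47630 ± 10500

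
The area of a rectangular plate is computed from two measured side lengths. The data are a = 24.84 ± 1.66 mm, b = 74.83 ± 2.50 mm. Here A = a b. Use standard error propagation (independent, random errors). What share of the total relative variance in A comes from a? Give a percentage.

80.0%

(δA/A)² = (1·δa/a)² + (1·δb/b)²
  a term: (1×0.0668)² = 0.00447
  b term: (1×0.0334)² = 0.00112
Total = 0.00558. Share from a = 0.00447/0.00558 = 0.800.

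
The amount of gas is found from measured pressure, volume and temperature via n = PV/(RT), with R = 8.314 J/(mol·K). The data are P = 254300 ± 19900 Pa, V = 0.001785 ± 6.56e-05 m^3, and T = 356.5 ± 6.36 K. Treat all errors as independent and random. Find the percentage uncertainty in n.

Each factor contributes (exponent × relative error)² to (δn/n)²:
  (1·δP/P)² = (1×0.0783)² = 0.00612;  (1·δV/V)² = (1×0.0368)² = 0.00135;  (-1·δT/T)² = (-1×0.0178)² = 0.000318
δn/n = √(0.00779) = 0.0883

8.83%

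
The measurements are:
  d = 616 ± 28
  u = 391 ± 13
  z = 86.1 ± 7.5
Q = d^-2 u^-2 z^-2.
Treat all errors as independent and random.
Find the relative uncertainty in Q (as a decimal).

For a monomial Q ∝ d^-2, u^-2, z^-2, fractional errors add in quadrature:
  (-2·δd/d)² = (-2×0.0455)² = 0.00826;  (-2·δu/u)² = (-2×0.0332)² = 0.00442;  (-2·δz/z)² = (-2×0.0871)² = 0.0304
δQ/Q = √(0.0430) = 0.207

0.207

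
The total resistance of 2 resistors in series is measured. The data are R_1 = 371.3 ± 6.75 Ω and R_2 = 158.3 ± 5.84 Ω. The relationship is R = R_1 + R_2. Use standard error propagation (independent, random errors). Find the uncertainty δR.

Absolute uncertainties add in quadrature for a linear combination:
  (δR_1)² = 45.6;  (δR_2)² = 34.1
δR = √(79.7) = 8.93 Ω

8.93 Ω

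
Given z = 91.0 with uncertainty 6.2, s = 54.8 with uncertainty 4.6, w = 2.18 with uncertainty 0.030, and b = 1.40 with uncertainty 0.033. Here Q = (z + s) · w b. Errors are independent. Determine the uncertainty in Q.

26.5

Let u = z + s = 146. δu = √(δz² + δs²) = √(38.4 + 21.2) = 7.72, so δu/u = 0.0529.
Q is then a monomial in u, w, b:
δQ/Q = √((δu/u)² + (1·δw/w)² + (1·δb/b)²) = √(0.00280 + 0.000189 + 0.000556) = 0.0596
Q = 445, so δQ = 0.0596 × 445 = 26.5.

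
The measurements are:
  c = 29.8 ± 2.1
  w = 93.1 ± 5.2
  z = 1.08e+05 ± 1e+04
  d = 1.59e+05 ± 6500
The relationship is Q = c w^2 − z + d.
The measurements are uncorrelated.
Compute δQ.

Let p = c·w^2 = 2.58e+05. δp/p = √((1·δc/c)² + (2·δw/w)²) = √(0.00497 + 0.0125) = 0.132, so δp = 34100.
Q = p − z + d: δQ = √(δp² + δz² + δd²) = √(1.16e+09 + 1e+08 + 4.22e+07) = 36100

36100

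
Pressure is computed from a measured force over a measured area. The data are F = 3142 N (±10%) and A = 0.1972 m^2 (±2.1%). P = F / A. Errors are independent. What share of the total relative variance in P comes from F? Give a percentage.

(δP/P)² = (1·δF/F)² + (-1·δA/A)²
  F term: (1×0.100)² = 0.0100
  A term: (-1×0.0210)² = 0.000441
Total = 0.0104. Share from F = 0.0100/0.0104 = 0.958.

95.8%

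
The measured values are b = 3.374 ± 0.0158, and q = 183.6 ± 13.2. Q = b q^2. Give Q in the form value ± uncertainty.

Each factor contributes (exponent × relative error)² to (δQ/Q)²:
  (1·δb/b)² = (1×0.00468)² = 2.19e-05;  (2·δq/q)² = (2×0.0719)² = 0.0207
δQ/Q = √(0.0207) = 0.144
Q = 113700, so δQ = 0.144 × 113700 = 16400.

113700 ± 16400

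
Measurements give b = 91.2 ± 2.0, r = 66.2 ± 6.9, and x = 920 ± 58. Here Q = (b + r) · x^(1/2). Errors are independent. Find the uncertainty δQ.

265

Let u = b + r = 157. δu = √(δb² + δr²) = √(4.00 + 47.6) = 7.18, so δu/u = 0.0456.
Q is then a monomial in u, x:
δQ/Q = √((δu/u)² + (½·δx/x)²) = √(0.00208 + 0.000994) = 0.0555
Q = 4770, so δQ = 0.0555 × 4770 = 265.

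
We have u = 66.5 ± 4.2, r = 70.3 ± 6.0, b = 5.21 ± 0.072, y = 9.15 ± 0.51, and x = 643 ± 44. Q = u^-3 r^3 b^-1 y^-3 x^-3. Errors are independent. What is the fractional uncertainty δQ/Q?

Q is a product of powers, so relative uncertainties combine in quadrature:
  (-3·δu/u)² = (-3×0.0632)² = 0.0359;  (3·δr/r)² = (3×0.0853)² = 0.0656;  (-1·δb/b)² = (-1×0.0138)² = 0.000191;  (-3·δy/y)² = (-3×0.0557)² = 0.0280;  (-3·δx/x)² = (-3×0.0684)² = 0.0421
δQ/Q = √(0.172) = 0.414

0.414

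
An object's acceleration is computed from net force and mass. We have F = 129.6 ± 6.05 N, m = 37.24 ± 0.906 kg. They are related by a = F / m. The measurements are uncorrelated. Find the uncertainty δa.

0.183 m/s^2

Each factor contributes (exponent × relative error)² to (δa/a)²:
  (1·δF/F)² = (1×0.0467)² = 0.00218;  (-1·δm/m)² = (-1×0.0243)² = 0.000592
δa/a = √(0.00277) = 0.0526
a = 3.480 m/s^2, so δa = 0.0526 × 3.480 = 0.183 m/s^2.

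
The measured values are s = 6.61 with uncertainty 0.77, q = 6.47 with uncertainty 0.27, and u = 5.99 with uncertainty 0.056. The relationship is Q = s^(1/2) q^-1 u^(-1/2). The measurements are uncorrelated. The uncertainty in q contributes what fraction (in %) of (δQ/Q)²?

33.8%

(δQ/Q)² = (½·δs/s)² + (-1·δq/q)² + (−½·δu/u)²
  s term: (0.5×0.116)² = 0.00339
  q term: (-1×0.0417)² = 0.00174
  u term: (-0.5×0.00935)² = 2.19e-05
Total = 0.00516. Share from q = 0.00174/0.00516 = 0.338.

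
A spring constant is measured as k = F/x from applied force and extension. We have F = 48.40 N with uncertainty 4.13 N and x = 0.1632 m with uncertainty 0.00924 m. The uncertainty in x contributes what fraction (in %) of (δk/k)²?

(δk/k)² = (1·δF/F)² + (-1·δx/x)²
  F term: (1×0.0853)² = 0.00728
  x term: (-1×0.0566)² = 0.00321
Total = 0.0105. Share from x = 0.00321/0.0105 = 0.306.

30.6%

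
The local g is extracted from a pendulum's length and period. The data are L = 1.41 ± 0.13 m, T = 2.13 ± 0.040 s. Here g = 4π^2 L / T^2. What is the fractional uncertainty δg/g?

Relative error in a monomial: (δg/g)² = Σ (nᵢ · δxᵢ/xᵢ)².
  (1·δL/L)² = (1×0.0922)² = 0.00850;  (-2·δT/T)² = (-2×0.0188)² = 0.00141
δg/g = √(0.00991) = 0.0996

0.0996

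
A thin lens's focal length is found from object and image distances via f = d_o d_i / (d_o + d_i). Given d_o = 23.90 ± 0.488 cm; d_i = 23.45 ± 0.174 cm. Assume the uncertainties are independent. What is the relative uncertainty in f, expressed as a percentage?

1.08%

∂f/∂d_o = (d_i/(d_o+d_i))² = 0.245;  ∂f/∂d_i = (d_o/(d_o+d_i))² = 0.255
δf = √((∂f/∂d_o · δd_o)² + (∂f/∂d_i · δd_i)²) = √(0.0143 + 0.00197) = 0.128 cm
f = 11.84 cm, so δf/f = 0.128/11.84 = 0.0108.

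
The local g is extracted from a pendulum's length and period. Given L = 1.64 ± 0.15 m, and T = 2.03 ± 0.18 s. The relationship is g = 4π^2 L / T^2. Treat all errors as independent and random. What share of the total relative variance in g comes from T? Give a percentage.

(δg/g)² = (1·δL/L)² + (-2·δT/T)²
  L term: (1×0.0915)² = 0.00837
  T term: (-2×0.0887)² = 0.0314
Total = 0.0398. Share from T = 0.0314/0.0398 = 0.790.

79.0%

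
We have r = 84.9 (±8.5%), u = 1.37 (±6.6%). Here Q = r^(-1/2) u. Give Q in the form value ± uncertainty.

0.149 ± 0.0117

Since Q is a product/quotient, work with relative uncertainties:
  (−½·δr/r)² = (-0.5×0.0850)² = 0.00181;  (1·δu/u)² = (1×0.0660)² = 0.00436
δQ/Q = √(0.00616) = 0.0785
Q = 0.149, so δQ = 0.0785 × 0.149 = 0.0117.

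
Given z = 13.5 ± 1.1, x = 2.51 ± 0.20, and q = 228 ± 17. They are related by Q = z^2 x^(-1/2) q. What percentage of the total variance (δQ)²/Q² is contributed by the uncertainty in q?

(δQ/Q)² = (2·δz/z)² + (−½·δx/x)² + (1·δq/q)²
  z term: (2×0.0815)² = 0.0266
  x term: (-0.5×0.0797)² = 0.00159
  q term: (1×0.0746)² = 0.00556
Total = 0.0337. Share from q = 0.00556/0.0337 = 0.165.

16.5%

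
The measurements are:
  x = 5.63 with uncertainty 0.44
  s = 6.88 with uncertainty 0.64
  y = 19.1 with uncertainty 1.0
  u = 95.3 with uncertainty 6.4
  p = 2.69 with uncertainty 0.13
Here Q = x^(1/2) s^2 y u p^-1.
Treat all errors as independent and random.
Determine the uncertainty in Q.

For a monomial Q ∝ x^(1/2), s^2, y, u, p^-1, fractional errors add in quadrature:
  (½·δx/x)² = (0.5×0.0782)² = 0.00153;  (2·δs/s)² = (2×0.0930)² = 0.0346;  (1·δy/y)² = (1×0.0524)² = 0.00274;  (1·δu/u)² = (1×0.0672)² = 0.00451;  (-1·δp/p)² = (-1×0.0483)² = 0.00234
δQ/Q = √(0.0457) = 0.214
Q = 76000, so δQ = 0.214 × 76000 = 16300.

16300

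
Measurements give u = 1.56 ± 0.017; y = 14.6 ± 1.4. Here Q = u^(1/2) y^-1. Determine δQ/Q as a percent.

Q is a product of powers, so relative uncertainties combine in quadrature:
  (½·δu/u)² = (0.5×0.0109)² = 2.97e-05;  (-1·δy/y)² = (-1×0.0959)² = 0.00919
δQ/Q = √(0.00922) = 0.0960

9.60%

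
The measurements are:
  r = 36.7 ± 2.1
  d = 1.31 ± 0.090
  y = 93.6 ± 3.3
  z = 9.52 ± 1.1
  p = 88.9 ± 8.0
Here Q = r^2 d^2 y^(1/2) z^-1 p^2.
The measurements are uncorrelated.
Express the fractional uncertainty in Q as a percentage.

Each factor contributes (exponent × relative error)² to (δQ/Q)²:
  (2·δr/r)² = (2×0.0572)² = 0.0131;  (2·δd/d)² = (2×0.0687)² = 0.0189;  (½·δy/y)² = (0.5×0.0353)² = 0.000311;  (-1·δz/z)² = (-1×0.116)² = 0.0134;  (2·δp/p)² = (2×0.0900)² = 0.0324
δQ/Q = √(0.0780) = 0.279

27.9%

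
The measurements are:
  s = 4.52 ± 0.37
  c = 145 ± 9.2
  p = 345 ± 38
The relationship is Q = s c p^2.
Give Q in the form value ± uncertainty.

Q is a product of powers, so relative uncertainties combine in quadrature:
  (1·δs/s)² = (1×0.0819)² = 0.00670;  (1·δc/c)² = (1×0.0634)² = 0.00403;  (2·δp/p)² = (2×0.110)² = 0.0485
δQ/Q = √(0.0593) = 0.243
Q = 7.8e+07, so δQ = 0.243 × 7.8e+07 = 1.9e+07.

(7.80 ± 1.90) × 10^7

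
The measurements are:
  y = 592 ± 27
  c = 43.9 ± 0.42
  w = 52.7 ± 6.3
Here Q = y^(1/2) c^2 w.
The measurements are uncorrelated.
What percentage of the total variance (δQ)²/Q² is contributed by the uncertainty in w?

94.2%

(δQ/Q)² = (½·δy/y)² + (2·δc/c)² + (1·δw/w)²
  y term: (0.5×0.0456)² = 0.000520
  c term: (2×0.00957)² = 0.000366
  w term: (1×0.120)² = 0.0143
Total = 0.0152. Share from w = 0.0143/0.0152 = 0.942.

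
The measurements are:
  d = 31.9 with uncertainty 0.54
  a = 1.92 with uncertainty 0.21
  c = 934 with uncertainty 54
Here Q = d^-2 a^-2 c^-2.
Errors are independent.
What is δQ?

7.63e-11

Each factor contributes (exponent × relative error)² to (δQ/Q)²:
  (-2·δd/d)² = (-2×0.0169)² = 0.00115;  (-2·δa/a)² = (-2×0.109)² = 0.0479;  (-2·δc/c)² = (-2×0.0578)² = 0.0134
δQ/Q = √(0.0624) = 0.250
Q = 3.06e-10, so δQ = 0.250 × 3.06e-10 = 7.63e-11.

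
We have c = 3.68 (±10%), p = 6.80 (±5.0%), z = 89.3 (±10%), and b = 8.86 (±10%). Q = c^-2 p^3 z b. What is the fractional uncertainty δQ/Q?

0.287

Relative error in a monomial: (δQ/Q)² = Σ (nᵢ · δxᵢ/xᵢ)².
  (-2·δc/c)² = (-2×0.100)² = 0.0400;  (3·δp/p)² = (3×0.0500)² = 0.0225;  (1·δz/z)² = (1×0.100)² = 0.0100;  (1·δb/b)² = (1×0.100)² = 0.0100
δQ/Q = √(0.0825) = 0.287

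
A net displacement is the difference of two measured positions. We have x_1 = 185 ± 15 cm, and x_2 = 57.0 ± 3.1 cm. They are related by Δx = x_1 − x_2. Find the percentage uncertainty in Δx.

12.0%

Absolute uncertainties add in quadrature for a linear combination:
  (δx_1)² = 225;  (δx_2)² = 9.61
δΔx = √(235) = 15.3 cm
Δx = 128 cm, so δΔx/Δx = 15.3/128 = 0.120.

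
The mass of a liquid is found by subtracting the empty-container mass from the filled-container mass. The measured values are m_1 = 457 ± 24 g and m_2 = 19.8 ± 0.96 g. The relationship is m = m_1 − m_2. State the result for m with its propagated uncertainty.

437 ± 24.0 g

Sums and differences: (δm)² = Σ (cᵢ δxᵢ)².
  (δm_1)² = 576;  (δm_2)² = 0.922
δm = √(577) = 24.0 g
m = 437 g.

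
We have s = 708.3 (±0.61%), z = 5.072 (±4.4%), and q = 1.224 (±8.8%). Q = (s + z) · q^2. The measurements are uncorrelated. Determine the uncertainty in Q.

Let u = s + z = 713.4. δu = √(δs² + δz²) = √(18.7 + 0.0498) = 4.33, so δu/u = 0.00606.
Q is then a monomial in u, q:
δQ/Q = √((δu/u)² + (2·δq/q)²) = √(3.68e-05 + 0.0310) = 0.176
Q = 1069, so δQ = 0.176 × 1069 = 188.

188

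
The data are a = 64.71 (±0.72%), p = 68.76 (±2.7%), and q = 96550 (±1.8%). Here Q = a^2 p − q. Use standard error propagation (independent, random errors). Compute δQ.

8980

Let w = a^2·p = 287900. δw/w = √((2·δa/a)² + (1·δp/p)²) = √(0.000207 + 0.000729) = 0.0306, so δw = 8810.
Q = w − q: δQ = √(δw² + δq²) = √(7.76e+07 + 3.02e+06) = 8980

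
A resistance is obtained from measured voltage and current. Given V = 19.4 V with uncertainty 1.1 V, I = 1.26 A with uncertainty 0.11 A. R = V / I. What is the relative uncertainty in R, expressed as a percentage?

Relative error in a monomial: (δR/R)² = Σ (nᵢ · δxᵢ/xᵢ)².
  (1·δV/V)² = (1×0.0567)² = 0.00322;  (-1·δI/I)² = (-1×0.0873)² = 0.00762
δR/R = √(0.0108) = 0.104

10.4%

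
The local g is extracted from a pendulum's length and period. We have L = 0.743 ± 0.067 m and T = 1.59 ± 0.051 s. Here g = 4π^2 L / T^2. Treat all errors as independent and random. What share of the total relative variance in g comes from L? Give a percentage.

(δg/g)² = (1·δL/L)² + (-2·δT/T)²
  L term: (1×0.0902)² = 0.00813
  T term: (-2×0.0321)² = 0.00412
Total = 0.0122. Share from L = 0.00813/0.0122 = 0.664.

66.4%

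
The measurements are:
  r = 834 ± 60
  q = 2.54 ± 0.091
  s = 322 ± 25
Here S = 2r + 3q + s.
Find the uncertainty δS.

S is a linear combination, so absolute uncertainties add in quadrature:
  (2·δr)² = 14400;  (3·δq)² = 0.0745;  (δs)² = 625
δS = √(15000) = 123

123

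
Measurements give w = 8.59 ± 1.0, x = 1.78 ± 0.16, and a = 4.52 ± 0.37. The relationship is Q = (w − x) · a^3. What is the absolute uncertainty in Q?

181

Let u = w − x = 6.81. δu = √(δw² + δx²) = √(1.00 + 0.0256) = 1.01, so δu/u = 0.149.
Q is then a monomial in u, a:
δQ/Q = √((δu/u)² + (3·δa/a)²) = √(0.0221 + 0.0603) = 0.287
Q = 629, so δQ = 0.287 × 629 = 181.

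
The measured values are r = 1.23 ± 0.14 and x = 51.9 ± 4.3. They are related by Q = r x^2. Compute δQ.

666

Products/powers → add relative errors in quadrature, weighted by exponent:
  (1·δr/r)² = (1×0.114)² = 0.0130;  (2·δx/x)² = (2×0.0829)² = 0.0275
δQ/Q = √(0.0404) = 0.201
Q = 3310, so δQ = 0.201 × 3310 = 666.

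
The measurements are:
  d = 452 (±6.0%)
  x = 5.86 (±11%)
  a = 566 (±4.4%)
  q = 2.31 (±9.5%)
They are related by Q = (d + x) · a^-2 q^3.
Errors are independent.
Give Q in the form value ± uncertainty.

0.0176 ± 0.00536

Let u = d + x = 458. δu = √(δd² + δx²) = √(735 + 0.416) = 27.1, so δu/u = 0.0592.
Q is then a monomial in u, a, q:
δQ/Q = √((δu/u)² + (-2·δa/a)² + (3·δq/q)²) = √(0.00351 + 0.00774 + 0.0812) = 0.304
Q = 0.0176, so δQ = 0.304 × 0.0176 = 0.00536.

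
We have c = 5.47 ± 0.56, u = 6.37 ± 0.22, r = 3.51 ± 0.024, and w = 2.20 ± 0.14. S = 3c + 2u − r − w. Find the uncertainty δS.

Sums and differences: (δS)² = Σ (cᵢ δxᵢ)².
  (3·δc)² = 2.82;  (2·δu)² = 0.194;  (δr)² = 0.000576;  (δw)² = 0.0196
δS = √(3.04) = 1.74

1.74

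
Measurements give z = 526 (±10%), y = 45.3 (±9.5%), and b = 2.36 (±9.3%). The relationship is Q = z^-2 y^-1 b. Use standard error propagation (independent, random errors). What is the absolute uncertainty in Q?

4.52e-08

For a monomial Q ∝ z^-2, y^-1, b, fractional errors add in quadrature:
  (-2·δz/z)² = (-2×0.100)² = 0.0400;  (-1·δy/y)² = (-1×0.0950)² = 0.00903;  (1·δb/b)² = (1×0.0930)² = 0.00865
δQ/Q = √(0.0577) = 0.240
Q = 1.88e-07, so δQ = 0.240 × 1.88e-07 = 4.52e-08.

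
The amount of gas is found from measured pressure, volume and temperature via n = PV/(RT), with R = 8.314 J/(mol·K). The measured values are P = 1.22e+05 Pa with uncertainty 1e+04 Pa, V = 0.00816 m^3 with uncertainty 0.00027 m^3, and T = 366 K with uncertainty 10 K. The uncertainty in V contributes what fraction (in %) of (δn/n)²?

12.8%

(δn/n)² = (1·δP/P)² + (1·δV/V)² + (-1·δT/T)²
  P term: (1×0.0820)² = 0.00672
  V term: (1×0.0331)² = 0.00109
  T term: (-1×0.0273)² = 0.000747
Total = 0.00856. Share from V = 0.00109/0.00856 = 0.128.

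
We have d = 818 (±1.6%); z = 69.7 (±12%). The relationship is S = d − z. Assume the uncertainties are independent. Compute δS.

15.5

Sums and differences: (δS)² = Σ (cᵢ δxᵢ)².
  (δd)² = 171;  (δz)² = 70.0
δS = √(241) = 15.5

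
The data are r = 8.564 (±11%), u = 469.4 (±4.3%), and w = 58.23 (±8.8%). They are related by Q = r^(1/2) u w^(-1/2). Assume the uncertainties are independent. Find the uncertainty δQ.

Each factor contributes (exponent × relative error)² to (δQ/Q)²:
  (½·δr/r)² = (0.5×0.110)² = 0.00302;  (1·δu/u)² = (1×0.0430)² = 0.00185;  (−½·δw/w)² = (-0.5×0.0880)² = 0.00194
δQ/Q = √(0.00681) = 0.0825
Q = 180.0, so δQ = 0.0825 × 180.0 = 14.9.

14.9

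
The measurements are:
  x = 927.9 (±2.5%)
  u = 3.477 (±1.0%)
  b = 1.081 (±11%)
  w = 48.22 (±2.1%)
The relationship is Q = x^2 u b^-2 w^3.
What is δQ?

6.73e+10

Q is a product of powers, so relative uncertainties combine in quadrature:
  (2·δx/x)² = (2×0.0250)² = 0.00250;  (1·δu/u)² = (1×0.0100)² = 0.000100;  (-2·δb/b)² = (-2×0.110)² = 0.0484;  (3·δw/w)² = (3×0.0210)² = 0.00397
δQ/Q = √(0.0550) = 0.234
Q = 2.872e+11, so δQ = 0.234 × 2.872e+11 = 6.73e+10.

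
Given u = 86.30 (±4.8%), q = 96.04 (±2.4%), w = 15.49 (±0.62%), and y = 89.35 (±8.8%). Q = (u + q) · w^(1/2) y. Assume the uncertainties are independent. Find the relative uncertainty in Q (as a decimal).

0.0918

Let h = u + q = 182.3. δh = √(δu² + δq²) = √(17.2 + 5.31) = 4.74, so δh/h = 0.0260.
Q is then a monomial in h, w, y:
δQ/Q = √((δh/h)² + (½·δw/w)² + (1·δy/y)²) = √(0.000676 + 9.61e-06 + 0.00774) = 0.0918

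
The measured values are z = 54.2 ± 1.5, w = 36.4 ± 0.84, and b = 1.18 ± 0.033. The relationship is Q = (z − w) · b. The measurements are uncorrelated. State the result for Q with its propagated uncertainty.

21.0 ± 2.11

Let u = z − w = 17.8. δu = √(δz² + δw²) = √(2.25 + 0.706) = 1.72, so δu/u = 0.0966.
Q is then a monomial in u, b:
δQ/Q = √((δu/u)² + (1·δb/b)²) = √(0.00933 + 0.000782) = 0.101
Q = 21.0, so δQ = 0.101 × 21.0 = 2.11.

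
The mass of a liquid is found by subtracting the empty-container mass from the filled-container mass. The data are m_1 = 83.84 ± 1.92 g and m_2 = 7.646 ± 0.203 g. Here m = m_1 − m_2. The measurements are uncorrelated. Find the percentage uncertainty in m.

Absolute uncertainties add in quadrature for a linear combination:
  (δm_1)² = 3.69;  (δm_2)² = 0.0412
δm = √(3.73) = 1.93 g
m = 76.19 g, so δm/m = 1.93/76.19 = 0.0253.

2.53%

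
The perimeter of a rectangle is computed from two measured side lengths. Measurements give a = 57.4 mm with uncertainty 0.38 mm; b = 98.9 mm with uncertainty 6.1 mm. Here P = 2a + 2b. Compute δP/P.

0.0391

P is a linear combination, so absolute uncertainties add in quadrature:
  (2·δa)² = 0.578;  (2·δb)² = 149
δP = √(149) = 12.2 mm
P = 313 mm, so δP/P = 12.2/313 = 0.0391.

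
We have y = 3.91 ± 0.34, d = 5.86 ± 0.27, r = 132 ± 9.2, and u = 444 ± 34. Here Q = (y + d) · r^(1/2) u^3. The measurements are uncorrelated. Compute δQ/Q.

Let w = y + d = 9.77. δw = √(δy² + δd²) = √(0.116 + 0.0729) = 0.434, so δw/w = 0.0444.
Q is then a monomial in w, r, u:
δQ/Q = √((δw/w)² + (½·δr/r)² + (3·δu/u)²) = √(0.00197 + 0.00121 + 0.0528) = 0.237

0.237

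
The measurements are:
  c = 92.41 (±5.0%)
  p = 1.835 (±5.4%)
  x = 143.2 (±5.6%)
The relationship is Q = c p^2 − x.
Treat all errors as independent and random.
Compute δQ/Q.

0.226

Let w = c·p^2 = 311.2. δw/w = √((1·δc/c)² + (2·δp/p)²) = √(0.00250 + 0.0117) = 0.119, so δw = 37.0.
Q = w − x: δQ = √(δw² + δx²) = √(1370 + 64.3) = 37.9
Q = 168.0, so δQ/Q = 37.9/168.0 = 0.226.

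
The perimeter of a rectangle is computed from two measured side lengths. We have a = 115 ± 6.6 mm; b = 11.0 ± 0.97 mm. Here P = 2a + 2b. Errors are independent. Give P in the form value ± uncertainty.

252 ± 13.3 mm

P is a linear combination, so absolute uncertainties add in quadrature:
  (2·δa)² = 174;  (2·δb)² = 3.76
δP = √(178) = 13.3 mm
P = 252 mm.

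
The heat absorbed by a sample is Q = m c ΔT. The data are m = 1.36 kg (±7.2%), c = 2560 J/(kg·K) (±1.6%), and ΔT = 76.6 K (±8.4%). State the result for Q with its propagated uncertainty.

(2.67 ± 0.298) × 10^5 J

Since Q is a product/quotient, work with relative uncertainties:
  (1·δm/m)² = (1×0.0720)² = 0.00518;  (1·δc/c)² = (1×0.0160)² = 0.000256;  (1·δΔT/ΔT)² = (1×0.0840)² = 0.00706
δQ/Q = √(0.0125) = 0.112
Q = 2.67e+05 J, so δQ = 0.112 × 2.67e+05 = 29800 J.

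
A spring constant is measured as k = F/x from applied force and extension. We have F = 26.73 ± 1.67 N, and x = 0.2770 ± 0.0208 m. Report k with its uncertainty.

k is a product of powers, so relative uncertainties combine in quadrature:
  (1·δF/F)² = (1×0.0625)² = 0.00390;  (-1·δx/x)² = (-1×0.0751)² = 0.00564
δk/k = √(0.00954) = 0.0977
k = 96.50 N/m, so δk = 0.0977 × 96.50 = 9.43 N/m.

96.50 ± 9.43 N/m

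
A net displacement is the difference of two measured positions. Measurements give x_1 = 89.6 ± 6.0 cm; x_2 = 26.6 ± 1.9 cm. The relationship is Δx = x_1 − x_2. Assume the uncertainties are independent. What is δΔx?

Absolute uncertainties add in quadrature for a linear combination:
  (δx_1)² = 36.0;  (δx_2)² = 3.61
δΔx = √(39.6) = 6.29 cm

6.29 cm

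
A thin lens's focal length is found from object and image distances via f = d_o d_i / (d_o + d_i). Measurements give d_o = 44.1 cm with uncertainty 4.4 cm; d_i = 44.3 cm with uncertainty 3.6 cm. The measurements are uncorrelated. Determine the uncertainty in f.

∂f/∂d_o = (d_i/(d_o+d_i))² = 0.251;  ∂f/∂d_i = (d_o/(d_o+d_i))² = 0.249
δf = √((∂f/∂d_o · δd_o)² + (∂f/∂d_i · δd_i)²) = √(1.22 + 0.803) = 1.42 cm

1.42 cm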